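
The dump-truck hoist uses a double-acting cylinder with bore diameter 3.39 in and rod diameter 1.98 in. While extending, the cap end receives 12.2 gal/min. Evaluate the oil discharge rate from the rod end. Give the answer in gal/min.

Cap-side area A_cap = π/4 × (3.39 in)² = 9.026 in^2
Rod-side annular area A_ann = π/4 × (3.39² − 1.98²) = 5.947 in^2
Piston speed v = Q_in/A_cap; rod-end outflow Q_out = v × A_ann = Q_in × A_ann/A_cap.

Q_out ≈ 8.04 gal/min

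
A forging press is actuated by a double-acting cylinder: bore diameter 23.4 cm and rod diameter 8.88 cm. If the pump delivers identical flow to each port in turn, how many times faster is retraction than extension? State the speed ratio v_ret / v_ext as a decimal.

Cap-side area A_cap = π/4 × (23.4 cm)² = 430.1 cm^2
Rod-side annular area A_ann = π/4 × (23.4² − 8.88²) = 368.1 cm^2
For equal Q, v ∝ 1/A, so v_ret/v_ext = A_cap/A_ann.

v_ret/v_ext ≈ 1.17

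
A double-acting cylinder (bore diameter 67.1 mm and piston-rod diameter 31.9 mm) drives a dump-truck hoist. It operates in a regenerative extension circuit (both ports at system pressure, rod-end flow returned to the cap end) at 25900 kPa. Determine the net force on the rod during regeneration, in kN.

F ≈ 20.7 kN

With equal pressure on both faces, forces on the annular region cancel; the net push is pressure × rod cross-section.
Rod cross-section A_rod = π/4 × (31.9 mm)² = 799.2 mm^2
F = P × A_rod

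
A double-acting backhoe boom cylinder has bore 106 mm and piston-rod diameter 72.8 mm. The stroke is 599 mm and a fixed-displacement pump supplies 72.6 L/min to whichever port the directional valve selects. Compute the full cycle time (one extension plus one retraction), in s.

t ≈ 6.68 s

Cap-side area A_cap = π/4 × (106 mm)² = 8825 mm^2
Rod-side annular area A_ann = π/4 × (106² − 72.8²) = 4662 mm^2
t_ext = A_cap·L/Q = 4.369 s
t_ret = A_ann·L/Q = 2.308 s
t_cycle = t_ext + t_ret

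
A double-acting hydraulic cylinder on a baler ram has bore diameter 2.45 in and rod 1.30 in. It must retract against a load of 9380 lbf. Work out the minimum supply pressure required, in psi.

Rod-side annular area A_ann = π/4 × (2.45² − 1.30²) = 3.387 in^2
Retraction: pressure acts on the annular area.
P = F / A = 9380 lbf / A

P ≈ 2770 psi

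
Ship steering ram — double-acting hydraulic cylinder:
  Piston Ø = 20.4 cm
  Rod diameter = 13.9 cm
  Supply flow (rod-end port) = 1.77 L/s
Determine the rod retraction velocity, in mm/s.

Rod-side annular area A_ann = π/4 × (20.4² − 13.9²) = 175.1 cm^2
Flow into the rod-end port fills the annular volume.
v = Q / A

v ≈ 101 mm/s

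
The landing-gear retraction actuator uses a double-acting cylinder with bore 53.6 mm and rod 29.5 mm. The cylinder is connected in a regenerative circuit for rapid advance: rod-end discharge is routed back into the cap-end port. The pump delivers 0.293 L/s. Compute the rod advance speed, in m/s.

v ≈ 0.429 m/s

In regeneration the rod-end outflow joins the pump flow into the cap end, so the net volume the pump must supply per unit advance equals the rod cross-section area.
Rod cross-section A_rod = π/4 × (29.5 mm)² = 683.5 mm^2
v = Q_pump / A_rod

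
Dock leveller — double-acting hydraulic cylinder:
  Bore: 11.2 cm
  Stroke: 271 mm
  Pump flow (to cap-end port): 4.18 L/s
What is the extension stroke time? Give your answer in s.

t ≈ 0.639 s

Cap-side area A_cap = π/4 × (11.2 cm)² = 98.52 cm^2
Swept volume V = A × L; t = V / Q = A·L / Q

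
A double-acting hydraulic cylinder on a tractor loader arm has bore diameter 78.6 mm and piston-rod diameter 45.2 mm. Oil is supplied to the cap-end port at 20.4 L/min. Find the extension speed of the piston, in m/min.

v ≈ 4.20 m/min

Cap-side area A_cap = π/4 × (78.6 mm)² = 4852 mm^2
v = Q / A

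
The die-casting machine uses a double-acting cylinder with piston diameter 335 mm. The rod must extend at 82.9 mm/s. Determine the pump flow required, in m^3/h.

Cap-side area A_cap = π/4 × (335 mm)² = 88140 mm^2
Q = A × v

Q ≈ 26.3 m^3/h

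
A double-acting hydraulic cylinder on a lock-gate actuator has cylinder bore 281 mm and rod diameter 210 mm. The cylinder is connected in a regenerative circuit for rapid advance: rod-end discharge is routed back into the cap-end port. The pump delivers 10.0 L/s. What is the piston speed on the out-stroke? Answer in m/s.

In regeneration the rod-end outflow joins the pump flow into the cap end, so the net volume the pump must supply per unit advance equals the rod cross-section area.
Rod cross-section A_rod = π/4 × (210 mm)² = 34640 mm^2
v = Q_pump / A_rod

v ≈ 0.289 m/s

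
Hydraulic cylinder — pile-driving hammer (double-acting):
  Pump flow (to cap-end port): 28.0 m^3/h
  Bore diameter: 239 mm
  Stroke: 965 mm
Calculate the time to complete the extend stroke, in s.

t ≈ 5.57 s

Cap-side area A_cap = π/4 × (239 mm)² = 44860 mm^2
Swept volume V = A × L; t = V / Q = A·L / Q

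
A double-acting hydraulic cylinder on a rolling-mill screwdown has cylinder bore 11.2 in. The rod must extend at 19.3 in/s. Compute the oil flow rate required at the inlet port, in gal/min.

Cap-side area A_cap = π/4 × (11.2 in)² = 98.52 in^2
Q = A × v

Q ≈ 494 gal/min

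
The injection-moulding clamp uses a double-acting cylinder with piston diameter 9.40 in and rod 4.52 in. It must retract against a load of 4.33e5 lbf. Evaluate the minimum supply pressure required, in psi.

P ≈ 8120 psi

Rod-side annular area A_ann = π/4 × (9.40² − 4.52²) = 53.35 in^2
Retraction: pressure acts on the annular area.
P = F / A = 4.33e5 lbf / A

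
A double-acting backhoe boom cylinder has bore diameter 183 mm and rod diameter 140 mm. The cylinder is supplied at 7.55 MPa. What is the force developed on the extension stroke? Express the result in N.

F ≈ 1.99e5 N

Cap-side area A_cap = π/4 × (183 mm)² = 26300 mm^2
F = P × A_cap = 7.55 MPa × A_cap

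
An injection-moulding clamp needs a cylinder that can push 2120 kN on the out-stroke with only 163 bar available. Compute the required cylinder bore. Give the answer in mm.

Extension force acts on the full piston face: F = P × (π/4)D².
D = √(4F / (πP)) = √(4 × 2120 kN / (π × 163 bar))

D ≈ 407 mm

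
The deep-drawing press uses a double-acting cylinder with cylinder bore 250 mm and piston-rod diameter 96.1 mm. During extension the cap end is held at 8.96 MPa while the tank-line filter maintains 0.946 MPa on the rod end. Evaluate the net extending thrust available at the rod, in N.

Cap-side area A_cap = π/4 × (250 mm)² = 49090 mm^2
Rod-side annular area A_ann = π/4 × (250² − 96.1²) = 41830 mm^2
Net thrust = P_cap·A_cap − P_rod·A_ann = 4.398e5 N − 39580 N

F ≈ 4.00e5 N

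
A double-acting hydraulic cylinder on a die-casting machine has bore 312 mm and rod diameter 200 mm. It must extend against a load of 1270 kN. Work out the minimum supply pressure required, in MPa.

P ≈ 16.6 MPa

Cap-side area A_cap = π/4 × (312 mm)² = 76450 mm^2
P = F / A = 1270 kN / A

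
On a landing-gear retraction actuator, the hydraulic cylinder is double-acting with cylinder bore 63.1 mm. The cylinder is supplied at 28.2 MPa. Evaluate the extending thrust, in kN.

F ≈ 88.2 kN

Cap-side area A_cap = π/4 × (63.1 mm)² = 3127 mm^2
F = P × A_cap = 28.2 MPa × A_cap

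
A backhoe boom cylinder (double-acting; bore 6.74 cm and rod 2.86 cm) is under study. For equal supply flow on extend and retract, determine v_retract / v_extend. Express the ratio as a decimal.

v_ret/v_ext ≈ 1.22

Cap-side area A_cap = π/4 × (6.74 cm)² = 35.68 cm^2
Rod-side annular area A_ann = π/4 × (6.74² − 2.86²) = 29.25 cm^2
For equal Q, v ∝ 1/A, so v_ret/v_ext = A_cap/A_ann.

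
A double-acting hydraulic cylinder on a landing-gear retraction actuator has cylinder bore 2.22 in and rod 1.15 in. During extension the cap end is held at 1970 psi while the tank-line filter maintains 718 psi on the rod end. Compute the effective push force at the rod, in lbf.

Cap-side area A_cap = π/4 × (2.22 in)² = 3.871 in^2
Rod-side annular area A_ann = π/4 × (2.22² − 1.15²) = 2.832 in^2
Net thrust = P_cap·A_cap − P_rod·A_ann = 7625 lbf − 2033 lbf

F ≈ 5590 lbf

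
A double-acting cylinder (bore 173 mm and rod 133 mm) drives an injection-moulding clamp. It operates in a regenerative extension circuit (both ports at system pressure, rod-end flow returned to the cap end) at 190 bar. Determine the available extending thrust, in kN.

F ≈ 264 kN

With equal pressure on both faces, forces on the annular region cancel; the net push is pressure × rod cross-section.
Rod cross-section A_rod = π/4 × (133 mm)² = 13890 mm^2
F = P × A_rod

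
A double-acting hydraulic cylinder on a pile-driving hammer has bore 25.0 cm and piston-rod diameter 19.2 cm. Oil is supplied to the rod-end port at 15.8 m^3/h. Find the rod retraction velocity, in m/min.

v ≈ 13.1 m/min

Rod-side annular area A_ann = π/4 × (25.0² − 19.2²) = 201.3 cm^2
Flow into the rod-end port fills the annular volume.
v = Q / A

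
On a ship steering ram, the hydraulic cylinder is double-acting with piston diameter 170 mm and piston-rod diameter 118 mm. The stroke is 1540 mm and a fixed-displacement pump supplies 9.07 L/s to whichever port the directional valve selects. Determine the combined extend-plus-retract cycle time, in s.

Cap-side area A_cap = π/4 × (170 mm)² = 22700 mm^2
Rod-side annular area A_ann = π/4 × (170² − 118²) = 11760 mm^2
t_ext = A_cap·L/Q = 3.854 s
t_ret = A_ann·L/Q = 1.997 s
t_cycle = t_ext + t_ret

t ≈ 5.85 s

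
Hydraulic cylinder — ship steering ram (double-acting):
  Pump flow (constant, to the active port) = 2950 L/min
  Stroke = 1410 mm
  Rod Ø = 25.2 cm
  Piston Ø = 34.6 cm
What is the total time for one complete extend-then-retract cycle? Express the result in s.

Cap-side area A_cap = π/4 × (34.6 cm)² = 940.2 cm^2
Rod-side annular area A_ann = π/4 × (34.6² − 25.2²) = 441.5 cm^2
t_ext = A_cap·L/Q = 2.696 s
t_ret = A_ann·L/Q = 1.266 s
t_cycle = t_ext + t_ret

t ≈ 3.96 s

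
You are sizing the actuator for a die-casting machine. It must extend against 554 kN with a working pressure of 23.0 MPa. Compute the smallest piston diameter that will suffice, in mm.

D ≈ 175 mm

Extension force acts on the full piston face: F = P × (π/4)D².
D = √(4F / (πP)) = √(4 × 554 kN / (π × 23.0 MPa))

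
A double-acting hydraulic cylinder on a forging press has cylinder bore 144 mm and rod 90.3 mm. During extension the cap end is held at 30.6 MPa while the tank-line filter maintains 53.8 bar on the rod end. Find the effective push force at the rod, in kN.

F ≈ 445 kN

Cap-side area A_cap = π/4 × (144 mm)² = 16290 mm^2
Rod-side annular area A_ann = π/4 × (144² − 90.3²) = 9882 mm^2
Net thrust = P_cap·A_cap − P_rod·A_ann = 498.4 kN − 53.16 kN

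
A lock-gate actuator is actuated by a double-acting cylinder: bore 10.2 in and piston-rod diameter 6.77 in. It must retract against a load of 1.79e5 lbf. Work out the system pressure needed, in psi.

P ≈ 3920 psi

Rod-side annular area A_ann = π/4 × (10.2² − 6.77²) = 45.72 in^2
Retraction: pressure acts on the annular area.
P = F / A = 1.79e5 lbf / A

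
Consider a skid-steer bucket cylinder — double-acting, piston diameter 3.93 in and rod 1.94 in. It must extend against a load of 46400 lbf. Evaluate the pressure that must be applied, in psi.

Cap-side area A_cap = π/4 × (3.93 in)² = 12.13 in^2
P = F / A = 46400 lbf / A

P ≈ 3830 psi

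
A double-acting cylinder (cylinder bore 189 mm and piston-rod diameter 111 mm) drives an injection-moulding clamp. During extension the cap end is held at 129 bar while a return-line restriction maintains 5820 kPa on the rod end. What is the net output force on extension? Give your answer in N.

Cap-side area A_cap = π/4 × (189 mm)² = 28060 mm^2
Rod-side annular area A_ann = π/4 × (189² − 111²) = 18380 mm^2
Net thrust = P_cap·A_cap − P_rod·A_ann = 3.619e5 N − 1.070e5 N

F ≈ 2.55e5 N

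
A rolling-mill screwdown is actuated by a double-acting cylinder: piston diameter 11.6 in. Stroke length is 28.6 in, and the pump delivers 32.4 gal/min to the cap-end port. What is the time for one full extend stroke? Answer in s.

Cap-side area A_cap = π/4 × (11.6 in)² = 105.7 in^2
Swept volume V = A × L; t = V / Q = A·L / Q

t ≈ 24.2 s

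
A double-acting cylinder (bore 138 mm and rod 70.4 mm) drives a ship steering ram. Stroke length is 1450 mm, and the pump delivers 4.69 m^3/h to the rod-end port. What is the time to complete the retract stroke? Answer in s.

Rod-side annular area A_ann = π/4 × (138² − 70.4²) = 11060 mm^2
Swept volume V = A × L; t = V / Q = A·L / Q

t ≈ 12.3 s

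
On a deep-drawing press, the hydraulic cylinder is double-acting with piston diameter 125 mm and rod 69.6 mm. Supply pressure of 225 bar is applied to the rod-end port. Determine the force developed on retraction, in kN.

Rod-side annular area A_ann = π/4 × (125² − 69.6²) = 8467 mm^2
On retraction the pressure acts on the annular area (bore minus rod).
F = P × A_ann

F ≈ 191 kN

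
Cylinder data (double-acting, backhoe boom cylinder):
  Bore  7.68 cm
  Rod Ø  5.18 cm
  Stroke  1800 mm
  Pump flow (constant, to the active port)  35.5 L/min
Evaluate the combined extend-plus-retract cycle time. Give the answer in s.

t ≈ 21.8 s

Cap-side area A_cap = π/4 × (7.68 cm)² = 46.32 cm^2
Rod-side annular area A_ann = π/4 × (7.68² − 5.18²) = 25.25 cm^2
t_ext = A_cap·L/Q = 14.09 s
t_ret = A_ann·L/Q = 7.682 s
t_cycle = t_ext + t_ret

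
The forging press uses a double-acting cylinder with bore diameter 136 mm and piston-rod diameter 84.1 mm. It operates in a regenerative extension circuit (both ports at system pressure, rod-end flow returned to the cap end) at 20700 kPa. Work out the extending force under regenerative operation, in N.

With equal pressure on both faces, forces on the annular region cancel; the net push is pressure × rod cross-section.
Rod cross-section A_rod = π/4 × (84.1 mm)² = 5555 mm^2
F = P × A_rod

F ≈ 1.15e5 N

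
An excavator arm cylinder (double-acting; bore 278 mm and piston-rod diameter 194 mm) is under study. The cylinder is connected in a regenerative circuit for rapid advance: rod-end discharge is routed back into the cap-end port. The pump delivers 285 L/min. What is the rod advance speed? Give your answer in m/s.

v ≈ 0.161 m/s

In regeneration the rod-end outflow joins the pump flow into the cap end, so the net volume the pump must supply per unit advance equals the rod cross-section area.
Rod cross-section A_rod = π/4 × (194 mm)² = 29560 mm^2
v = Q_pump / A_rod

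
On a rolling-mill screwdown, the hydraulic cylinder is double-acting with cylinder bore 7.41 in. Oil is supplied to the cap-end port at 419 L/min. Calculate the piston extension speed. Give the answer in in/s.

v ≈ 9.88 in/s

Cap-side area A_cap = π/4 × (7.41 in)² = 43.12 in^2
v = Q / A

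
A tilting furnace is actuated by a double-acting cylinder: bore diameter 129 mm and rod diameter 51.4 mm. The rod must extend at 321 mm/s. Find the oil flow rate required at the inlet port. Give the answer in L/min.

Q ≈ 252 L/min

Cap-side area A_cap = π/4 × (129 mm)² = 13070 mm^2
Q = A × v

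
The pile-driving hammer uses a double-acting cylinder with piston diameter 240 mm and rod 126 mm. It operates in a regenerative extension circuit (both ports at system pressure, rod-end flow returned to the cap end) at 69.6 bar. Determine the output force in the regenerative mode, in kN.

With equal pressure on both faces, forces on the annular region cancel; the net push is pressure × rod cross-section.
Rod cross-section A_rod = π/4 × (126 mm)² = 12470 mm^2
F = P × A_rod

F ≈ 86.8 kN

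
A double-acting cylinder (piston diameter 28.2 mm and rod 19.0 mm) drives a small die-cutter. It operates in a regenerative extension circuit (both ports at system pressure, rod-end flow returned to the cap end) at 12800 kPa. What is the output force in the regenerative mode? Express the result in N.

F ≈ 3630 N

With equal pressure on both faces, forces on the annular region cancel; the net push is pressure × rod cross-section.
Rod cross-section A_rod = π/4 × (19.0 mm)² = 283.5 mm^2
F = P × A_rod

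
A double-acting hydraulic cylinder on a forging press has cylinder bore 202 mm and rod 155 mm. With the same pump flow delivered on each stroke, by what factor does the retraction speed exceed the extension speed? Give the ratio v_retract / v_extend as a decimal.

v_ret/v_ext ≈ 2.43

Cap-side area A_cap = π/4 × (202 mm)² = 32050 mm^2
Rod-side annular area A_ann = π/4 × (202² − 155²) = 13180 mm^2
For equal Q, v ∝ 1/A, so v_ret/v_ext = A_cap/A_ann.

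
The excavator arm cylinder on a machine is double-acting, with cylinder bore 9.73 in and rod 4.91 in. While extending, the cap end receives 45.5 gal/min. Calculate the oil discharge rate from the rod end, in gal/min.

Cap-side area A_cap = π/4 × (9.73 in)² = 74.36 in^2
Rod-side annular area A_ann = π/4 × (9.73² − 4.91²) = 55.42 in^2
Piston speed v = Q_in/A_cap; rod-end outflow Q_out = v × A_ann = Q_in × A_ann/A_cap.

Q_out ≈ 33.9 gal/min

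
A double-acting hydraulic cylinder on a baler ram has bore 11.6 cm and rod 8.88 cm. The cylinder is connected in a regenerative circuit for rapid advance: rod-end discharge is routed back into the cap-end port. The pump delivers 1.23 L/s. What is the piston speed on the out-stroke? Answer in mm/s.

In regeneration the rod-end outflow joins the pump flow into the cap end, so the net volume the pump must supply per unit advance equals the rod cross-section area.
Rod cross-section A_rod = π/4 × (8.88 cm)² = 61.93 cm^2
v = Q_pump / A_rod

v ≈ 199 mm/s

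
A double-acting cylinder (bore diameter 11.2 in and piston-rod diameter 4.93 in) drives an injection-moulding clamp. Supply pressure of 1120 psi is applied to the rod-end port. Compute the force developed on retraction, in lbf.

Rod-side annular area A_ann = π/4 × (11.2² − 4.93²) = 79.43 in^2
On retraction the pressure acts on the annular area (bore minus rod).
F = P × A_ann

F ≈ 89000 lbf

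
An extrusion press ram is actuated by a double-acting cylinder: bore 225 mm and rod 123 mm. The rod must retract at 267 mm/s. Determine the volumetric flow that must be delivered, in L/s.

Rod-side annular area A_ann = π/4 × (225² − 123²) = 27880 mm^2
Q = A × v

Q ≈ 7.44 L/s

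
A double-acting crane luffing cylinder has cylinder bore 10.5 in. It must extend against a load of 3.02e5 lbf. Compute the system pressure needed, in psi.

Cap-side area A_cap = π/4 × (10.5 in)² = 86.59 in^2
P = F / A = 3.02e5 lbf / A

P ≈ 3490 psi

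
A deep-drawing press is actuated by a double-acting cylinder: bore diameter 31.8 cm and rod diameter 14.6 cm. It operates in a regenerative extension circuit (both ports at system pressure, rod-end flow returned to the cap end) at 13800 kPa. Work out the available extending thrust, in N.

F ≈ 2.31e5 N

With equal pressure on both faces, forces on the annular region cancel; the net push is pressure × rod cross-section.
Rod cross-section A_rod = π/4 × (14.6 cm)² = 167.4 cm^2
F = P × A_rod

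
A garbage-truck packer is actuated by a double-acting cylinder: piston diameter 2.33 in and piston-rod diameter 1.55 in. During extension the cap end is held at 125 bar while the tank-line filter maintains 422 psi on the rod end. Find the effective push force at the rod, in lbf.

Cap-side area A_cap = π/4 × (2.33 in)² = 4.264 in^2
Rod-side annular area A_ann = π/4 × (2.33² − 1.55²) = 2.377 in^2
Net thrust = P_cap·A_cap − P_rod·A_ann = 7730 lbf − 1003 lbf

F ≈ 6730 lbf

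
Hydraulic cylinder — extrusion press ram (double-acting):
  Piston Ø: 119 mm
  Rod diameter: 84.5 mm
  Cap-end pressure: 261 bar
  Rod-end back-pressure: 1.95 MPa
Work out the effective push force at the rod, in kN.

Cap-side area A_cap = π/4 × (119 mm)² = 11120 mm^2
Rod-side annular area A_ann = π/4 × (119² − 84.5²) = 5514 mm^2
Net thrust = P_cap·A_cap − P_rod·A_ann = 290.3 kN − 10.75 kN

F ≈ 280 kN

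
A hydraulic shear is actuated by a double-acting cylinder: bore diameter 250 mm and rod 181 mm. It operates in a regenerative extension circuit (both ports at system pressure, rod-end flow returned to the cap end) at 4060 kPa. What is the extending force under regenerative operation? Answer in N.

F ≈ 1.04e5 N

With equal pressure on both faces, forces on the annular region cancel; the net push is pressure × rod cross-section.
Rod cross-section A_rod = π/4 × (181 mm)² = 25730 mm^2
F = P × A_rod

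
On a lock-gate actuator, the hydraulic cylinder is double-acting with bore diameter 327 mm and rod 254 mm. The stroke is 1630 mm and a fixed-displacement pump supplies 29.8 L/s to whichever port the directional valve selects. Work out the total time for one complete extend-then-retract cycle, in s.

Cap-side area A_cap = π/4 × (327 mm)² = 83980 mm^2
Rod-side annular area A_ann = π/4 × (327² − 254²) = 33310 mm^2
t_ext = A_cap·L/Q = 4.594 s
t_ret = A_ann·L/Q = 1.822 s
t_cycle = t_ext + t_ret

t ≈ 6.42 s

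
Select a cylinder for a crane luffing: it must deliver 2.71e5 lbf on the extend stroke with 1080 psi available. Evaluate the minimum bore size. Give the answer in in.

D ≈ 17.9 in

Extension force acts on the full piston face: F = P × (π/4)D².
D = √(4F / (πP)) = √(4 × 2.71e5 lbf / (π × 1080 psi))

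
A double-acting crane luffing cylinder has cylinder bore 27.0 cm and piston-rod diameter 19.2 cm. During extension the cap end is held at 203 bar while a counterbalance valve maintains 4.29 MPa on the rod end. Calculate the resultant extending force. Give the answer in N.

Cap-side area A_cap = π/4 × (27.0 cm)² = 572.6 cm^2
Rod-side annular area A_ann = π/4 × (27.0² − 19.2²) = 283.0 cm^2
Net thrust = P_cap·A_cap − P_rod·A_ann = 1.162e6 N − 1.214e5 N

F ≈ 1.04e6 N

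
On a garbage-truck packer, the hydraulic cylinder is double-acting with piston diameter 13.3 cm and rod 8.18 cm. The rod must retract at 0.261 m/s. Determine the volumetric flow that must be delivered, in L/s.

Rod-side annular area A_ann = π/4 × (13.3² − 8.18²) = 86.38 cm^2
Q = A × v

Q ≈ 2.25 L/s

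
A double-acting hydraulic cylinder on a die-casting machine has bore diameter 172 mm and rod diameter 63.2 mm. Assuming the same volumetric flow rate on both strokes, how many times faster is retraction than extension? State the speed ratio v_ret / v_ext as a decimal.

Cap-side area A_cap = π/4 × (172 mm)² = 23240 mm^2
Rod-side annular area A_ann = π/4 × (172² − 63.2²) = 20100 mm^2
For equal Q, v ∝ 1/A, so v_ret/v_ext = A_cap/A_ann.

v_ret/v_ext ≈ 1.16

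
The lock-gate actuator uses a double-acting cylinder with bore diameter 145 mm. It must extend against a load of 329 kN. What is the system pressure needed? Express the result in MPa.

Cap-side area A_cap = π/4 × (145 mm)² = 16510 mm^2
P = F / A = 329 kN / A

P ≈ 19.9 MPa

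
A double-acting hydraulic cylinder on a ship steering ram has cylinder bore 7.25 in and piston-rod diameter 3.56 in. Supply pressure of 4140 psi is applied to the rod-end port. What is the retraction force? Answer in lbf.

F ≈ 1.30e5 lbf

Rod-side annular area A_ann = π/4 × (7.25² − 3.56²) = 31.33 in^2
On retraction the pressure acts on the annular area (bore minus rod).
F = P × A_ann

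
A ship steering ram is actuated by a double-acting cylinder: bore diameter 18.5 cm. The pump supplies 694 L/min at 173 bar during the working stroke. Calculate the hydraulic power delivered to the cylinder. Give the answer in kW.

W ≈ 200 kW

Hydraulic power = P × Q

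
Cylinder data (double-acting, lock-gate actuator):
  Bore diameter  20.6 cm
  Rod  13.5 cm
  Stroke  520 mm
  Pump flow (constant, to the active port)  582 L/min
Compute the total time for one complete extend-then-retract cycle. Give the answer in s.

Cap-side area A_cap = π/4 × (20.6 cm)² = 333.3 cm^2
Rod-side annular area A_ann = π/4 × (20.6² − 13.5²) = 190.2 cm^2
t_ext = A_cap·L/Q = 1.787 s
t_ret = A_ann·L/Q = 1.019 s
t_cycle = t_ext + t_ret

t ≈ 2.81 s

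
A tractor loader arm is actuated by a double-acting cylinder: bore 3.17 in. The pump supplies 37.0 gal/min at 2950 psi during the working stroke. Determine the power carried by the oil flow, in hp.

Hydraulic power = P × Q

W ≈ 63.7 hp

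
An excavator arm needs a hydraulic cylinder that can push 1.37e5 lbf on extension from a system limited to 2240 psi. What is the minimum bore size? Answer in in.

Extension force acts on the full piston face: F = P × (π/4)D².
D = √(4F / (πP)) = √(4 × 1.37e5 lbf / (π × 2240 psi))

D ≈ 8.82 in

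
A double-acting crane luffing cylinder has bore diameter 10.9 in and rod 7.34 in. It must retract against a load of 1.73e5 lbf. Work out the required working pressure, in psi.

P ≈ 3390 psi

Rod-side annular area A_ann = π/4 × (10.9² − 7.34²) = 51.00 in^2
Retraction: pressure acts on the annular area.
P = F / A = 1.73e5 lbf / A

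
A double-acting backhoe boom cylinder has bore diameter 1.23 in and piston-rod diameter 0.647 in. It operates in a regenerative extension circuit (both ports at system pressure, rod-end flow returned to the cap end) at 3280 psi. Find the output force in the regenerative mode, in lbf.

F ≈ 1080 lbf

With equal pressure on both faces, forces on the annular region cancel; the net push is pressure × rod cross-section.
Rod cross-section A_rod = π/4 × (0.647 in)² = 0.3288 in^2
F = P × A_rod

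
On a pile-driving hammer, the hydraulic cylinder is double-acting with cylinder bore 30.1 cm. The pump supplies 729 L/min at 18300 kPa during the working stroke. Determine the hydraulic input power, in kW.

Hydraulic power = P × Q

W ≈ 222 kW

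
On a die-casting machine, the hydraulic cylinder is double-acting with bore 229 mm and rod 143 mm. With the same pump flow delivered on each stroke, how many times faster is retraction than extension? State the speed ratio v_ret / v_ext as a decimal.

v_ret/v_ext ≈ 1.64

Cap-side area A_cap = π/4 × (229 mm)² = 41190 mm^2
Rod-side annular area A_ann = π/4 × (229² − 143²) = 25130 mm^2
For equal Q, v ∝ 1/A, so v_ret/v_ext = A_cap/A_ann.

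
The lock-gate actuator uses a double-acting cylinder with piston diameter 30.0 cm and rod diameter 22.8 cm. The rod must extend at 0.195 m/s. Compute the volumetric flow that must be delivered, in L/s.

Cap-side area A_cap = π/4 × (30.0 cm)² = 706.9 cm^2
Q = A × v

Q ≈ 13.8 L/s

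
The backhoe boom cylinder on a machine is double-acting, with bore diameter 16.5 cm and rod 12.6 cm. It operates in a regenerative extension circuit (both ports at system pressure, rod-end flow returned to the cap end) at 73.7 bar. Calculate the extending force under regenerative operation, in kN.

F ≈ 91.9 kN

With equal pressure on both faces, forces on the annular region cancel; the net push is pressure × rod cross-section.
Rod cross-section A_rod = π/4 × (12.6 cm)² = 124.7 cm^2
F = P × A_rod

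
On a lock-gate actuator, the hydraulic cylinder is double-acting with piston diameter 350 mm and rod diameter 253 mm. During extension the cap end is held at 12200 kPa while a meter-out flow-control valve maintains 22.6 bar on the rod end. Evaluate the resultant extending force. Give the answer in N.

Cap-side area A_cap = π/4 × (350 mm)² = 96210 mm^2
Rod-side annular area A_ann = π/4 × (350² − 253²) = 45940 mm^2
Net thrust = P_cap·A_cap − P_rod·A_ann = 1.174e6 N − 1.038e5 N

F ≈ 1.07e6 N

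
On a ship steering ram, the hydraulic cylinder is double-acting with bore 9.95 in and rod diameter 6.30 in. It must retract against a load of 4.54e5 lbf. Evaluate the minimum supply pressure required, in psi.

Rod-side annular area A_ann = π/4 × (9.95² − 6.30²) = 46.58 in^2
Retraction: pressure acts on the annular area.
P = F / A = 4.54e5 lbf / A

P ≈ 9750 psi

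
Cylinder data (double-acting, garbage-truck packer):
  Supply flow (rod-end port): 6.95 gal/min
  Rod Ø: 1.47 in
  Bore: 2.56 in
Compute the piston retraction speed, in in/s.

v ≈ 7.76 in/s

Rod-side annular area A_ann = π/4 × (2.56² − 1.47²) = 3.450 in^2
Flow into the rod-end port fills the annular volume.
v = Q / A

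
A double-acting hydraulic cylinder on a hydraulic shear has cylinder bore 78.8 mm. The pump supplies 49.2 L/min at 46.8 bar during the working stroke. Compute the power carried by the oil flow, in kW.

Hydraulic power = P × Q

W ≈ 3.84 kW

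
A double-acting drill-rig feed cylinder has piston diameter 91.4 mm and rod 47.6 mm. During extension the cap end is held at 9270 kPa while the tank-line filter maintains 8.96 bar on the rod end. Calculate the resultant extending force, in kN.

Cap-side area A_cap = π/4 × (91.4 mm)² = 6561 mm^2
Rod-side annular area A_ann = π/4 × (91.4² − 47.6²) = 4782 mm^2
Net thrust = P_cap·A_cap − P_rod·A_ann = 60.82 kN − 4.284 kN

F ≈ 56.5 kN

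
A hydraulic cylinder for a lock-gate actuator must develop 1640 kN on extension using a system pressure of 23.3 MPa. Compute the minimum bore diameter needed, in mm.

Extension force acts on the full piston face: F = P × (π/4)D².
D = √(4F / (πP)) = √(4 × 1640 kN / (π × 23.3 MPa))

D ≈ 299 mm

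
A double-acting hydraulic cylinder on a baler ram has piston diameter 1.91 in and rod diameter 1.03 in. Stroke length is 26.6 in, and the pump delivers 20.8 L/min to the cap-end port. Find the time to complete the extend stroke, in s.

Cap-side area A_cap = π/4 × (1.91 in)² = 2.865 in^2
Swept volume V = A × L; t = V / Q = A·L / Q

t ≈ 3.60 s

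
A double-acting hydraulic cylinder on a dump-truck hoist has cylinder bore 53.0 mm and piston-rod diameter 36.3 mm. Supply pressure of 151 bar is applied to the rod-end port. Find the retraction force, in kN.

F ≈ 17.7 kN

Rod-side annular area A_ann = π/4 × (53.0² − 36.3²) = 1171 mm^2
On retraction the pressure acts on the annular area (bore minus rod).
F = P × A_ann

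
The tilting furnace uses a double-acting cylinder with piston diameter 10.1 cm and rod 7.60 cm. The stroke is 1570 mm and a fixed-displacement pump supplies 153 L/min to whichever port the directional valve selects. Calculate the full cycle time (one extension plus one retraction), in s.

t ≈ 7.07 s

Cap-side area A_cap = π/4 × (10.1 cm)² = 80.12 cm^2
Rod-side annular area A_ann = π/4 × (10.1² − 7.60²) = 34.75 cm^2
t_ext = A_cap·L/Q = 4.933 s
t_ret = A_ann·L/Q = 2.140 s
t_cycle = t_ext + t_ret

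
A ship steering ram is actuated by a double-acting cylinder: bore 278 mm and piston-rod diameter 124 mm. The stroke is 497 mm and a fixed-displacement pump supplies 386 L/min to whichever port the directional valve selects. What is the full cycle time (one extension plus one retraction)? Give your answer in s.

Cap-side area A_cap = π/4 × (278 mm)² = 60700 mm^2
Rod-side annular area A_ann = π/4 × (278² − 124²) = 48620 mm^2
t_ext = A_cap·L/Q = 4.689 s
t_ret = A_ann·L/Q = 3.756 s
t_cycle = t_ext + t_ret

t ≈ 8.45 s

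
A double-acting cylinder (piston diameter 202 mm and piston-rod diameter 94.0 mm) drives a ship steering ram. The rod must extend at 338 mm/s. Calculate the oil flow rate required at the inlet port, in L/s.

Q ≈ 10.8 L/s

Cap-side area A_cap = π/4 × (202 mm)² = 32050 mm^2
Q = A × v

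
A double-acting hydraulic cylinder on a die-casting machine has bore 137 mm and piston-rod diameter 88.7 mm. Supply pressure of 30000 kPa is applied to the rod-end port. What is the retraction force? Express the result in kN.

F ≈ 257 kN

Rod-side annular area A_ann = π/4 × (137² − 88.7²) = 8562 mm^2
On retraction the pressure acts on the annular area (bore minus rod).
F = P × A_ann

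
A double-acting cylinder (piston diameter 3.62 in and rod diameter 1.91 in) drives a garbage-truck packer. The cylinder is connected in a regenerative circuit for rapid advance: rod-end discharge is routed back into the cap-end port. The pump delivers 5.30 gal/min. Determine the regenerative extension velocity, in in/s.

In regeneration the rod-end outflow joins the pump flow into the cap end, so the net volume the pump must supply per unit advance equals the rod cross-section area.
Rod cross-section A_rod = π/4 × (1.91 in)² = 2.865 in^2
v = Q_pump / A_rod

v ≈ 7.12 in/s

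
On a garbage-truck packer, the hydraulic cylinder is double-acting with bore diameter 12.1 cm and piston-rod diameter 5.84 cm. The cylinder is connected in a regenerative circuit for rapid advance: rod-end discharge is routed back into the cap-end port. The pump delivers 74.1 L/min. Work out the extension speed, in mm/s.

v ≈ 461 mm/s

In regeneration the rod-end outflow joins the pump flow into the cap end, so the net volume the pump must supply per unit advance equals the rod cross-section area.
Rod cross-section A_rod = π/4 × (5.84 cm)² = 26.79 cm^2
v = Q_pump / A_rod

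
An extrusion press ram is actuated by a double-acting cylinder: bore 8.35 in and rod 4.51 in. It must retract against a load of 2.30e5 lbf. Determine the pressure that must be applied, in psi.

P ≈ 5930 psi

Rod-side annular area A_ann = π/4 × (8.35² − 4.51²) = 38.78 in^2
Retraction: pressure acts on the annular area.
P = F / A = 2.30e5 lbf / A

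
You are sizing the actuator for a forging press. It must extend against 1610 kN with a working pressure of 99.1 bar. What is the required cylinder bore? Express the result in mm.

Extension force acts on the full piston face: F = P × (π/4)D².
D = √(4F / (πP)) = √(4 × 1610 kN / (π × 99.1 bar))

D ≈ 455 mm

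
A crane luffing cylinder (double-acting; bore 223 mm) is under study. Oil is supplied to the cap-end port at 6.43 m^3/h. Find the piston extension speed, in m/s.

Cap-side area A_cap = π/4 × (223 mm)² = 39060 mm^2
v = Q / A

v ≈ 0.0457 m/s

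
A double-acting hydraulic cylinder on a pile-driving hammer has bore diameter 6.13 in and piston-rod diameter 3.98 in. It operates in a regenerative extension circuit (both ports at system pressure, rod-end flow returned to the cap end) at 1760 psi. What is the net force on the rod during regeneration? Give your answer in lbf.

F ≈ 21900 lbf

With equal pressure on both faces, forces on the annular region cancel; the net push is pressure × rod cross-section.
Rod cross-section A_rod = π/4 × (3.98 in)² = 12.44 in^2
F = P × A_rod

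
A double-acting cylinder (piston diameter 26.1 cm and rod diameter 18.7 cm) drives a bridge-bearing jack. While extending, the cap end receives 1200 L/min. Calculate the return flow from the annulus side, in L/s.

Cap-side area A_cap = π/4 × (26.1 cm)² = 535.0 cm^2
Rod-side annular area A_ann = π/4 × (26.1² − 18.7²) = 260.4 cm^2
Piston speed v = Q_in/A_cap; rod-end outflow Q_out = v × A_ann = Q_in × A_ann/A_cap.

Q_out ≈ 9.73 L/s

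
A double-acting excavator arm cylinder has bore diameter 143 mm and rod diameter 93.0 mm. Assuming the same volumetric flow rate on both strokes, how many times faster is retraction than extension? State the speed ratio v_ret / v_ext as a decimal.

v_ret/v_ext ≈ 1.73

Cap-side area A_cap = π/4 × (143 mm)² = 16060 mm^2
Rod-side annular area A_ann = π/4 × (143² − 93.0²) = 9268 mm^2
For equal Q, v ∝ 1/A, so v_ret/v_ext = A_cap/A_ann.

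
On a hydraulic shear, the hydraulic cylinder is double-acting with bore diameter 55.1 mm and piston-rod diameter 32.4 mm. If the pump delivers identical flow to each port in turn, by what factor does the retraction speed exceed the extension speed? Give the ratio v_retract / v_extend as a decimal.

v_ret/v_ext ≈ 1.53

Cap-side area A_cap = π/4 × (55.1 mm)² = 2384 mm^2
Rod-side annular area A_ann = π/4 × (55.1² − 32.4²) = 1560 mm^2
For equal Q, v ∝ 1/A, so v_ret/v_ext = A_cap/A_ann.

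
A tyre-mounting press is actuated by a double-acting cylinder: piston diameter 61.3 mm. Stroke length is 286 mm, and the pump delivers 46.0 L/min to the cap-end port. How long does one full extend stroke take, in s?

Cap-side area A_cap = π/4 × (61.3 mm)² = 2951 mm^2
Swept volume V = A × L; t = V / Q = A·L / Q

t ≈ 1.10 s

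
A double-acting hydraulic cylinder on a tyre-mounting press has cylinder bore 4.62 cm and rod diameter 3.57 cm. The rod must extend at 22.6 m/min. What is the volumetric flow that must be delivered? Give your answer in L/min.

Cap-side area A_cap = π/4 × (4.62 cm)² = 16.76 cm^2
Q = A × v

Q ≈ 37.9 L/min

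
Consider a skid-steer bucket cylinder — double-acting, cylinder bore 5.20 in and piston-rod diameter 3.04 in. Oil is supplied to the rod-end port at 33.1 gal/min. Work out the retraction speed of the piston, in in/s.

Rod-side annular area A_ann = π/4 × (5.20² − 3.04²) = 13.98 in^2
Flow into the rod-end port fills the annular volume.
v = Q / A

v ≈ 9.12 in/s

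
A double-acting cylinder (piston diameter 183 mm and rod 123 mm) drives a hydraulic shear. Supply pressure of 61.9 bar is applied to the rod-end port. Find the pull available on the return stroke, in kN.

Rod-side annular area A_ann = π/4 × (183² − 123²) = 14420 mm^2
On retraction the pressure acts on the annular area (bore minus rod).
F = P × A_ann

F ≈ 89.3 kN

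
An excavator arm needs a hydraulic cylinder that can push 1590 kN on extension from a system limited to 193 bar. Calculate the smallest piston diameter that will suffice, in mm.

Extension force acts on the full piston face: F = P × (π/4)D².
D = √(4F / (πP)) = √(4 × 1590 kN / (π × 193 bar))

D ≈ 324 mm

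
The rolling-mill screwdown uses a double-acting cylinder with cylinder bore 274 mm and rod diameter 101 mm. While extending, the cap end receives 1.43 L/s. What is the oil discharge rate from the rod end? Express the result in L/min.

Q_out ≈ 74.1 L/min

Cap-side area A_cap = π/4 × (274 mm)² = 58960 mm^2
Rod-side annular area A_ann = π/4 × (274² − 101²) = 50950 mm^2
Piston speed v = Q_in/A_cap; rod-end outflow Q_out = v × A_ann = Q_in × A_ann/A_cap.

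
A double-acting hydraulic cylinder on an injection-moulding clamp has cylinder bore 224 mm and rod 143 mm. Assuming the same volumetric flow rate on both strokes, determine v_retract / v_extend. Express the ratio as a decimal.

Cap-side area A_cap = π/4 × (224 mm)² = 39410 mm^2
Rod-side annular area A_ann = π/4 × (224² − 143²) = 23350 mm^2
For equal Q, v ∝ 1/A, so v_ret/v_ext = A_cap/A_ann.

v_ret/v_ext ≈ 1.69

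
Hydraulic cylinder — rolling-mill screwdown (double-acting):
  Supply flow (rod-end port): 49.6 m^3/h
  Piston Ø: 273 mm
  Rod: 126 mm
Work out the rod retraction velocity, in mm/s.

v ≈ 299 mm/s

Rod-side annular area A_ann = π/4 × (273² − 126²) = 46070 mm^2
Flow into the rod-end port fills the annular volume.
v = Q / A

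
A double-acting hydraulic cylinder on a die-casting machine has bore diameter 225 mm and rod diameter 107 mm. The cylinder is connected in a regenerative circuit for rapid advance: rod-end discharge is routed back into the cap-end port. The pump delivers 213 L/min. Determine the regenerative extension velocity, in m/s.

In regeneration the rod-end outflow joins the pump flow into the cap end, so the net volume the pump must supply per unit advance equals the rod cross-section area.
Rod cross-section A_rod = π/4 × (107 mm)² = 8992 mm^2
v = Q_pump / A_rod

v ≈ 0.395 m/s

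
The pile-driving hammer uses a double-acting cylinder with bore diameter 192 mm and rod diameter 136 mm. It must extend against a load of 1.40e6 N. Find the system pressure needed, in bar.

Cap-side area A_cap = π/4 × (192 mm)² = 28950 mm^2
P = F / A = 1.40e6 N / A

P ≈ 484 bar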